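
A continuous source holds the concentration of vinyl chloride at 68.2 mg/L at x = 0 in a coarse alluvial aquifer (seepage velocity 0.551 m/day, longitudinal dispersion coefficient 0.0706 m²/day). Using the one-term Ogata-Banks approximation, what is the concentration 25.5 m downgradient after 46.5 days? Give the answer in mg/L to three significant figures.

35.4 mg/L

For a continuous step input, C/C₀ ≈ ½·erfc((x−vt)/(2√(Dt))).
vt = 0.551 × 46.5 = 25.6215 m and 2√(Dt) = 2√(0.0706 × 46.5) = 3.624 m.
Argument (x−vt)/(2√(Dt)) = (25.5 − 25.6215)/3.624 = -0.03353; ½·erfc(-0.03353) = 0.5189.
C = 68.2 × 0.5189 = 35.4 mg/L.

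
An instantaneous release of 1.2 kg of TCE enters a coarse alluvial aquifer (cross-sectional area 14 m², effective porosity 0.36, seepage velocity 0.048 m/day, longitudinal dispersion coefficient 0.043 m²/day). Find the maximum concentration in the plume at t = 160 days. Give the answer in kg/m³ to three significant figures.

0.0256 kg/m³

The peak of an instantaneous 1D plume sits at x = vt; there the Gaussian factor is 1 and C_max = M/(n_e·A·√(4πDt)), where n_e·A is the pore area the mass is dissolved in.
√(4πDt) = √(4π × 0.043 × 160) = 9.298 m, so C_max = 1.2/(0.36 × 14 × 9.298) = 0.0256 kg/m³.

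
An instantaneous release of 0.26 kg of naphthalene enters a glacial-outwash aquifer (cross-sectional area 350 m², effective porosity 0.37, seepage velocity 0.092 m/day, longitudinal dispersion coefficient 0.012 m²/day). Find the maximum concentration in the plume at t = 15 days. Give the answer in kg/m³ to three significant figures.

0.00133 kg/m³

The peak of an instantaneous 1D plume sits at x = vt; there the Gaussian factor is 1 and C_max = M/(n_e·A·√(4πDt)), where n_e·A is the pore area the mass is dissolved in.
√(4πDt) = √(4π × 0.012 × 15) = 1.504 m, so C_max = 0.26/(0.37 × 350 × 1.504) = 0.00133 kg/m³.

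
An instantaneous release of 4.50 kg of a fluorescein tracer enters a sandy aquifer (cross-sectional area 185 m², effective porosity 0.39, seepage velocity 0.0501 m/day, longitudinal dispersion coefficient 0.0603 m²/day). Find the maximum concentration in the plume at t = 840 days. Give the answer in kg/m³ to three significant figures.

0.00247 kg/m³

The peak of an instantaneous 1D plume sits at x = vt; there the Gaussian factor is 1 and C_max = M/(n_e·A·√(4πDt)), where n_e·A is the pore area the mass is dissolved in.
√(4πDt) = √(4π × 0.0603 × 840) = 25.23 m, so C_max = 4.50/(0.39 × 185 × 25.23) = 0.00247 kg/m³.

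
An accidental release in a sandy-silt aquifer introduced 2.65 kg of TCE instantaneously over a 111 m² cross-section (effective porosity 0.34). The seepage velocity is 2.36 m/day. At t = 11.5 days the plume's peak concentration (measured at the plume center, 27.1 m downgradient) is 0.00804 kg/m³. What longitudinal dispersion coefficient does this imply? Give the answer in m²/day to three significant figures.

At the plume center C_max = M/(n_e·A·√(4πDt)), so D = M²/(4πt·(n_e·A·C_max)²).
n_e·A·C_max = 0.34 × 111 × 0.00804 = 0.3034 kg/m.
D = 2.65²/(4π × 11.5 × 0.3034²) = 0.528 m²/day.

0.528 m²/day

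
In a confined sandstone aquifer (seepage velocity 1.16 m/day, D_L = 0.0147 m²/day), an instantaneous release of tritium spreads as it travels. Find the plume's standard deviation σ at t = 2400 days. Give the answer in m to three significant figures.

8.40 m

Dispersive spreading gives a Gaussian with σ² = 2Dt; advection only shifts the center.
σ = √(2 × 0.0147 × 2400) = 8.40 m.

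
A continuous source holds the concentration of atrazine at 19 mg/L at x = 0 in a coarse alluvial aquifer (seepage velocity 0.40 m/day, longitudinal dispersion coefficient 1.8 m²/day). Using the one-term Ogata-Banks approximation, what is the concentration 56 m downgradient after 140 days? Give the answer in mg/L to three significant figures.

For a continuous step input, C/C₀ ≈ ½·erfc((x−vt)/(2√(Dt))).
vt = 0.40 × 140 = 56 m and 2√(Dt) = 2√(1.8 × 140) = 31.75 m.
Argument (x−vt)/(2√(Dt)) = (56 − 56)/31.75 = 0; ½·erfc(0) = 0.5000.
C = 19 × 0.5000 = 9.50 mg/L.

9.50 mg/L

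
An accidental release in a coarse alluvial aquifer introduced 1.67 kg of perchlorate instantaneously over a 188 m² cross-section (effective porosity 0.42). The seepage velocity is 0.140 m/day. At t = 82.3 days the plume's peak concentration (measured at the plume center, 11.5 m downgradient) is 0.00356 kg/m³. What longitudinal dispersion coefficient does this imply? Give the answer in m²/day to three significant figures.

0.0341 m²/day

At the plume center C_max = M/(n_e·A·√(4πDt)), so D = M²/(4πt·(n_e·A·C_max)²).
n_e·A·C_max = 0.42 × 188 × 0.00356 = 0.2811 kg/m.
D = 1.67²/(4π × 82.3 × 0.2811²) = 0.0341 m²/day.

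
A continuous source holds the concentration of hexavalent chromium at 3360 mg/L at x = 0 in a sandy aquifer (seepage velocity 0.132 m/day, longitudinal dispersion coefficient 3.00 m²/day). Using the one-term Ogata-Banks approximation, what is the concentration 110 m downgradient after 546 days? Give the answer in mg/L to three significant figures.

853 mg/L

For a continuous step input, C/C₀ ≈ ½·erfc((x−vt)/(2√(Dt))).
vt = 0.132 × 546 = 72.072 m and 2√(Dt) = 2√(3.00 × 546) = 80.94 m.
Argument (x−vt)/(2√(Dt)) = (110 − 72.072)/80.94 = 0.4686; ½·erfc(0.4686) = 0.2538.
C = 3360 × 0.2538 = 853 mg/L.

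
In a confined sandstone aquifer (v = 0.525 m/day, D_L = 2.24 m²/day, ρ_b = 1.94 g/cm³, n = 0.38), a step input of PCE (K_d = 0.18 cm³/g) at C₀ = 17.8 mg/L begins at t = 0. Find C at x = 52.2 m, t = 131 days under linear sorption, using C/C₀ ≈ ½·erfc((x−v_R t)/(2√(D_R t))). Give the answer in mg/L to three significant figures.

Retardation factor R = 1 + ρ_b·K_d/n = 1 + 1.94 × 0.18/0.38 = 1.919.
Sorption retards both mechanisms: v_R = v/R = 0.2736 m/day, D_R = D/R = 1.167 m²/day.
v_R·t = 0.2736 × 131 = 35.8416 m; 2√(D_R t) = 24.73 m; argument = (52.2 − 35.8416)/24.73 = 0.6615.
C = C₀ × ½·erfc(0.6615) = 17.8 × 0.1748 = 3.11 mg/L.

3.11 mg/L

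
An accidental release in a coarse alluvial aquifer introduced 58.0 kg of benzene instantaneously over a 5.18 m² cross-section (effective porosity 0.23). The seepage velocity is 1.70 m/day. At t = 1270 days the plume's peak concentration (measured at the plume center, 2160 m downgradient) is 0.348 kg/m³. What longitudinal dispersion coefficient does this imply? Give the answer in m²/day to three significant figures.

At the plume center C_max = M/(n_e·A·√(4πDt)), so D = M²/(4πt·(n_e·A·C_max)²).
n_e·A·C_max = 0.23 × 5.18 × 0.348 = 0.4146 kg/m.
D = 58.0²/(4π × 1270 × 0.4146²) = 1.23 m²/day.

1.23 m²/day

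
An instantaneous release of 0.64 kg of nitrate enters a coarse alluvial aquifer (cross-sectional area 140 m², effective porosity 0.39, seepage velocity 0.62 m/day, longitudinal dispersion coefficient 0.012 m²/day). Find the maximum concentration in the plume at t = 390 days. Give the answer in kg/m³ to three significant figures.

0.00153 kg/m³

The peak of an instantaneous 1D plume sits at x = vt; there the Gaussian factor is 1 and C_max = M/(n_e·A·√(4πDt)), where n_e·A is the pore area the mass is dissolved in.
√(4πDt) = √(4π × 0.012 × 390) = 7.669 m, so C_max = 0.64/(0.39 × 140 × 7.669) = 0.00153 kg/m³.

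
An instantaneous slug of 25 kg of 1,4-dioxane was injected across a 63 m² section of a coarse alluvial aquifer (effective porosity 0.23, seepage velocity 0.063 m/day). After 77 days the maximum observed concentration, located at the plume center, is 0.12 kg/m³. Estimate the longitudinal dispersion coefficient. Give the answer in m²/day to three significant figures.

At the plume center C_max = M/(n_e·A·√(4πDt)), so D = M²/(4πt·(n_e·A·C_max)²).
n_e·A·C_max = 0.23 × 63 × 0.12 = 1.739 kg/m.
D = 25²/(4π × 77 × 1.739²) = 0.214 m²/day.

0.214 m²/day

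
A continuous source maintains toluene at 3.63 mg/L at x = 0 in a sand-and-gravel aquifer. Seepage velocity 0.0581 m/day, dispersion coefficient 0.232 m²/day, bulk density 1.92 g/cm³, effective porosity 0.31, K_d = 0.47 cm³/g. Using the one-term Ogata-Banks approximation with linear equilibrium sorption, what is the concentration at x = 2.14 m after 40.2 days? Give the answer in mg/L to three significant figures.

0.871 mg/L

Retardation factor R = 1 + ρ_b·K_d/n = 1 + 1.92 × 0.47/0.31 = 3.911.
Sorption retards both mechanisms: v_R = v/R = 0.01486 m/day, D_R = D/R = 0.05932 m²/day.
v_R·t = 0.01486 × 40.2 = 0.597372 m; 2√(D_R t) = 3.088 m; argument = (2.14 − 0.597372)/3.088 = 0.4996.
C = C₀ × ½·erfc(0.4996) = 3.63 × 0.2399 = 0.871 mg/L.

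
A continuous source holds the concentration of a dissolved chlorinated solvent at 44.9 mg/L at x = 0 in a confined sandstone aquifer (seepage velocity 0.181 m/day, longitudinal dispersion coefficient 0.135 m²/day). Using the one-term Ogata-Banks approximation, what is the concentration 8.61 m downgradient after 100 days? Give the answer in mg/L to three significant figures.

43.4 mg/L

For a continuous step input, C/C₀ ≈ ½·erfc((x−vt)/(2√(Dt))).
vt = 0.181 × 100 = 18.1 m and 2√(Dt) = 2√(0.135 × 100) = 7.348 m.
Argument (x−vt)/(2√(Dt)) = (8.61 − 18.1)/7.348 = -1.292; ½·erfc(-1.292) = 0.9662.
C = 44.9 × 0.9662 = 43.4 mg/L.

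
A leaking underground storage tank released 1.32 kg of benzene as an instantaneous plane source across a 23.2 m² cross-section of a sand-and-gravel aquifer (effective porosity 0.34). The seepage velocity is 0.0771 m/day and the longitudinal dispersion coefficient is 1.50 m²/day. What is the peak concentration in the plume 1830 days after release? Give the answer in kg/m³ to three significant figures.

The peak of an instantaneous 1D plume sits at x = vt; there the Gaussian factor is 1 and C_max = M/(n_e·A·√(4πDt)), where n_e·A is the pore area the mass is dissolved in.
√(4πDt) = √(4π × 1.50 × 1830) = 185.7 m, so C_max = 1.32/(0.34 × 23.2 × 185.7) = 0.000901 kg/m³.

0.000901 kg/m³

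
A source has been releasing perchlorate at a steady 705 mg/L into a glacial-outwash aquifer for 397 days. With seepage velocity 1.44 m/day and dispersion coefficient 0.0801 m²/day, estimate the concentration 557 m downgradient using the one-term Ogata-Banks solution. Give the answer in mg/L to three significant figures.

682 mg/L

For a continuous step input, C/C₀ ≈ ½·erfc((x−vt)/(2√(Dt))).
vt = 1.44 × 397 = 571.68 m and 2√(Dt) = 2√(0.0801 × 397) = 11.28 m.
Argument (x−vt)/(2√(Dt)) = (557 − 571.68)/11.28 = -1.301; ½·erfc(-1.301) = 0.9671.
C = 705 × 0.9671 = 682 mg/L.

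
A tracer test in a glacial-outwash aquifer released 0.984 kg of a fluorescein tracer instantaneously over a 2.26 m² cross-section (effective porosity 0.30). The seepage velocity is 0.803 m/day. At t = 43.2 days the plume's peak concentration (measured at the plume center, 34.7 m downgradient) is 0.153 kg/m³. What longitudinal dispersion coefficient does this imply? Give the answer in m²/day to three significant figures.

0.166 m²/day

At the plume center C_max = M/(n_e·A·√(4πDt)), so D = M²/(4πt·(n_e·A·C_max)²).
n_e·A·C_max = 0.30 × 2.26 × 0.153 = 0.1037 kg/m.
D = 0.984²/(4π × 43.2 × 0.1037²) = 0.166 m²/day.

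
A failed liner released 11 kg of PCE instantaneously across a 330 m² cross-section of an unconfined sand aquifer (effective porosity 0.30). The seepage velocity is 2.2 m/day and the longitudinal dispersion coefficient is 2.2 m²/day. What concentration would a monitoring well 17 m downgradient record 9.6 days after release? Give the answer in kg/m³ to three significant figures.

For an instantaneous plane source, C(x,t) = M/(n_e·A·√(4πDt)) · exp(−(x−vt)²/(4Dt)), with n_e·A the pore (flow) area.
Plume center vt = 2.2 × 9.6 = 21.12 m, so the well at 17 m is 4.12 m upgradient of the peak.
√(4πDt) = 16.29 m, giving peak height M/(n_e·A·√(4πDt)) = 11/(0.30 × 330 × 16.29) = 0.006821 kg/m³.
(x−vt)²/(4Dt) = (-4.12)²/(4 × 2.2 × 9.6) = 0.2009; exp(−0.2009) = 0.8180.
C = 0.006821 × 0.8180 = 0.00558 kg/m³.

0.00558 kg/m³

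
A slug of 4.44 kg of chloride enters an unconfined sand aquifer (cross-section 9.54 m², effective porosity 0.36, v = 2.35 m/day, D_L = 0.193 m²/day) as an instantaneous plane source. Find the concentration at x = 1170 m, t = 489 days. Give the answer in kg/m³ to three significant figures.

For an instantaneous plane source, C(x,t) = M/(n_e·A·√(4πDt)) · exp(−(x−vt)²/(4Dt)), with n_e·A the pore (flow) area.
Plume center vt = 2.35 × 489 = 1149.15 m, so the well at 1170 m is 20.85 m downgradient of the peak.
√(4πDt) = 34.44 m, giving peak height M/(n_e·A·√(4πDt)) = 4.44/(0.36 × 9.54 × 34.44) = 0.03754 kg/m³.
(x−vt)²/(4Dt) = (20.85)²/(4 × 0.193 × 489) = 1.152; exp(−1.152) = 0.3160.
C = 0.03754 × 0.3160 = 0.0119 kg/m³.

0.0119 kg/m³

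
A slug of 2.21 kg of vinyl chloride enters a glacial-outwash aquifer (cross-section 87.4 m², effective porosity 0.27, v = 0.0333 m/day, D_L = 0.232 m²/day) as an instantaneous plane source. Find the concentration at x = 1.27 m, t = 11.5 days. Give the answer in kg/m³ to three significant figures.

For an instantaneous plane source, C(x,t) = M/(n_e·A·√(4πDt)) · exp(−(x−vt)²/(4Dt)), with n_e·A the pore (flow) area.
Plume center vt = 0.0333 × 11.5 = 0.38295 m, so the well at 1.27 m is 0.88705 m downgradient of the peak.
√(4πDt) = 5.790 m, giving peak height M/(n_e·A·√(4πDt)) = 2.21/(0.27 × 87.4 × 5.790) = 0.01617 kg/m³.
(x−vt)²/(4Dt) = (0.88705)²/(4 × 0.232 × 11.5) = 0.07373; exp(−0.07373) = 0.9289.
C = 0.01617 × 0.9289 = 0.0150 kg/m³.

0.0150 kg/m³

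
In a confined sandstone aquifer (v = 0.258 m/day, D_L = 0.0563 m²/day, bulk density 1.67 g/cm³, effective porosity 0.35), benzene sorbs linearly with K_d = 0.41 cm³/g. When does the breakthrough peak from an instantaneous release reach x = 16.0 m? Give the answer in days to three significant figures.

Retardation factor R = 1 + ρ_b·K_d/n = 1 + 1.67 × 0.41/0.35 = 2.956.
Sorption retards both mechanisms: v_R = v/R = 0.08728 m/day, D_R = D/R = 0.01905 m²/day.
Peak time from v_R²t² + 2D_R t − x² = 0: t = (√(D_R² + v_R²x²) − D_R)/v_R².
√(D_R² + v_R²x²) = √(0.01905² + 0.08728² × 16.0²) = 1.397; v_R² = 0.007618.
t = (1.397 − 0.01905)/0.007618 = 181 days.

181 days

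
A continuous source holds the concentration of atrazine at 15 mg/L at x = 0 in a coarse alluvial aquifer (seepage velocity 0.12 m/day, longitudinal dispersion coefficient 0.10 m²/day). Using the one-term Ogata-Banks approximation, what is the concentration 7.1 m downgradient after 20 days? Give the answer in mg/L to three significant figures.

For a continuous step input, C/C₀ ≈ ½·erfc((x−vt)/(2√(Dt))).
vt = 0.12 × 20 = 2.4 m and 2√(Dt) = 2√(0.10 × 20) = 2.828 m.
Argument (x−vt)/(2√(Dt)) = (7.1 − 2.4)/2.828 = 1.662; ½·erfc(1.662) = 0.009376.
C = 15 × 0.009376 = 0.141 mg/L.

0.141 mg/L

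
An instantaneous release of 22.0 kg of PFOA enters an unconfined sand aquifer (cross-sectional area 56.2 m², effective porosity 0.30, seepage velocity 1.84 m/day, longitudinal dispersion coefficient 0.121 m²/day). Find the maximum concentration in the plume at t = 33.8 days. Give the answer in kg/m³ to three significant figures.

0.182 kg/m³

The peak of an instantaneous 1D plume sits at x = vt; there the Gaussian factor is 1 and C_max = M/(n_e·A·√(4πDt)), where n_e·A is the pore area the mass is dissolved in.
√(4πDt) = √(4π × 0.121 × 33.8) = 7.169 m, so C_max = 22.0/(0.30 × 56.2 × 7.169) = 0.182 kg/m³.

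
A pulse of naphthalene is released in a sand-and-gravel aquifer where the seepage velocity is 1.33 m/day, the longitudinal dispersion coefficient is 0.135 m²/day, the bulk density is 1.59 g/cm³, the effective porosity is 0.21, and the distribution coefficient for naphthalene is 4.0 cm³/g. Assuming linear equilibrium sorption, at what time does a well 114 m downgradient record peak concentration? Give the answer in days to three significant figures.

2680 days

Retardation factor R = 1 + ρ_b·K_d/n = 1 + 1.59 × 4.0/0.21 = 31.29.
Sorption retards both mechanisms: v_R = v/R = 0.04251 m/day, D_R = D/R = 0.004314 m²/day.
Peak time from v_R²t² + 2D_R t − x² = 0: t = (√(D_R² + v_R²x²) − D_R)/v_R².
√(D_R² + v_R²x²) = √(0.004314² + 0.04251² × 114²) = 4.846; v_R² = 0.001807.
t = (4.846 − 0.004314)/0.001807 = 2680 days.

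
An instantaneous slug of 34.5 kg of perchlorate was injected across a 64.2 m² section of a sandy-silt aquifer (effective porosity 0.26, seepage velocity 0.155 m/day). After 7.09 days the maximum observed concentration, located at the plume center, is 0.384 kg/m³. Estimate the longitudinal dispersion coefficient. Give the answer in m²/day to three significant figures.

0.325 m²/day

At the plume center C_max = M/(n_e·A·√(4πDt)), so D = M²/(4πt·(n_e·A·C_max)²).
n_e·A·C_max = 0.26 × 64.2 × 0.384 = 6.410 kg/m.
D = 34.5²/(4π × 7.09 × 6.410²) = 0.325 m²/day.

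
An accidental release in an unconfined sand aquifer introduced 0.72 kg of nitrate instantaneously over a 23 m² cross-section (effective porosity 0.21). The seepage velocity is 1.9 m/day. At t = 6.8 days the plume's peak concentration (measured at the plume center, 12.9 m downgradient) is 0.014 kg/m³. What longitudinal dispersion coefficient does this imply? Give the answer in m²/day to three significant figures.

At the plume center C_max = M/(n_e·A·√(4πDt)), so D = M²/(4πt·(n_e·A·C_max)²).
n_e·A·C_max = 0.21 × 23 × 0.014 = 0.06762 kg/m.
D = 0.72²/(4π × 6.8 × 0.06762²) = 1.33 m²/day.

1.33 m²/day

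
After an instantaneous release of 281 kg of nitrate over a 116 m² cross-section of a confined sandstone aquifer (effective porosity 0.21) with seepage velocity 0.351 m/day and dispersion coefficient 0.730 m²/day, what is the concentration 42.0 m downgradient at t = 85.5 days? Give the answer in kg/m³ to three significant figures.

For an instantaneous plane source, C(x,t) = M/(n_e·A·√(4πDt)) · exp(−(x−vt)²/(4Dt)), with n_e·A the pore (flow) area.
Plume center vt = 0.351 × 85.5 = 30.0105 m, so the well at 42.0 m is 11.9895 m downgradient of the peak.
√(4πDt) = 28.01 m, giving peak height M/(n_e·A·√(4πDt)) = 281/(0.21 × 116 × 28.01) = 0.4118 kg/m³.
(x−vt)²/(4Dt) = (11.9895)²/(4 × 0.730 × 85.5) = 0.5758; exp(−0.5758) = 0.5623.
C = 0.4118 × 0.5623 = 0.232 kg/m³.

0.232 kg/m³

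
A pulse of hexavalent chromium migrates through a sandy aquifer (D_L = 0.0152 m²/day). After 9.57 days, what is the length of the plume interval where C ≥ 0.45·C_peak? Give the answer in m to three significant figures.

The plume is Gaussian with σ = √(2Dt) = √(2 × 0.0152 × 9.57) = 0.5394 m.
C/C_peak = exp(−Δx²/(2σ²)) = 0.45 ⇒ Δx = σ·√(−2 ln 0.45) = 0.5394 × 1.264 = 0.6818 m.
Width = 2Δx = 1.36 m.

1.36 m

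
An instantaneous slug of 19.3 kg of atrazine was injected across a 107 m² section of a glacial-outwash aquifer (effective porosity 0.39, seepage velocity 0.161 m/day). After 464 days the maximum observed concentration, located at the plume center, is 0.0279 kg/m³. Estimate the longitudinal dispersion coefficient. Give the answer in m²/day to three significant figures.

At the plume center C_max = M/(n_e·A·√(4πDt)), so D = M²/(4πt·(n_e·A·C_max)²).
n_e·A·C_max = 0.39 × 107 × 0.0279 = 1.164 kg/m.
D = 19.3²/(4π × 464 × 1.164²) = 0.0471 m²/day.

0.0471 m²/day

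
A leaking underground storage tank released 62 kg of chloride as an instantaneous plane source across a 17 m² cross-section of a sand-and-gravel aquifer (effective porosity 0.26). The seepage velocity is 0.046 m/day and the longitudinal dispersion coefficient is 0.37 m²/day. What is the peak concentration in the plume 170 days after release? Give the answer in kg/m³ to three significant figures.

0.499 kg/m³

The peak of an instantaneous 1D plume sits at x = vt; there the Gaussian factor is 1 and C_max = M/(n_e·A·√(4πDt)), where n_e·A is the pore area the mass is dissolved in.
√(4πDt) = √(4π × 0.37 × 170) = 28.11 m, so C_max = 62/(0.26 × 17 × 28.11) = 0.499 kg/m³.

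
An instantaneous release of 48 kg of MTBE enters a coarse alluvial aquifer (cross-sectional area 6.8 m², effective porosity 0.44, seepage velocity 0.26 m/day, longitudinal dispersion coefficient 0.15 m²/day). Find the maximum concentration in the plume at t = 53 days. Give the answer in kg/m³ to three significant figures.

1.61 kg/m³

The peak of an instantaneous 1D plume sits at x = vt; there the Gaussian factor is 1 and C_max = M/(n_e·A·√(4πDt)), where n_e·A is the pore area the mass is dissolved in.
√(4πDt) = √(4π × 0.15 × 53) = 9.995 m, so C_max = 48/(0.44 × 6.8 × 9.995) = 1.61 kg/m³.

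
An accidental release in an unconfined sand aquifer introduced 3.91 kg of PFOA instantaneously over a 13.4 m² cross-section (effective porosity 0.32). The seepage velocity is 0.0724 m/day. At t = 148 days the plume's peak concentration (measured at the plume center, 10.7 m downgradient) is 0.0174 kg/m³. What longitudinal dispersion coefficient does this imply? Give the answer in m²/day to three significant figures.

At the plume center C_max = M/(n_e·A·√(4πDt)), so D = M²/(4πt·(n_e·A·C_max)²).
n_e·A·C_max = 0.32 × 13.4 × 0.0174 = 0.07461 kg/m.
D = 3.91²/(4π × 148 × 0.07461²) = 1.48 m²/day.

1.48 m²/day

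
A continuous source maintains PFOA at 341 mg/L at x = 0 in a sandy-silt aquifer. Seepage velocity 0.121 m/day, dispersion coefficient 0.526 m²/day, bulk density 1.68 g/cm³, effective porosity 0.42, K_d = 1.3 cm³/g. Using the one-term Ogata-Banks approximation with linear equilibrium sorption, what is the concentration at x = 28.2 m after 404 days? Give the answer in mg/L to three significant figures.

Retardation factor R = 1 + ρ_b·K_d/n = 1 + 1.68 × 1.3/0.42 = 6.200.
Sorption retards both mechanisms: v_R = v/R = 0.01952 m/day, D_R = D/R = 0.08484 m²/day.
v_R·t = 0.01952 × 404 = 7.88608 m; 2√(D_R t) = 11.71 m; argument = (28.2 − 7.88608)/11.71 = 1.735.
C = C₀ × ½·erfc(1.735) = 341 × 0.007071 = 2.41 mg/L.

2.41 mg/L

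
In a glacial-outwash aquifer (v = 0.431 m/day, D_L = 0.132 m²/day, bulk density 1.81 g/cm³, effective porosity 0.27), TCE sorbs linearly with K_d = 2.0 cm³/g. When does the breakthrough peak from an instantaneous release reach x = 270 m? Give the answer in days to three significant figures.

9020 days

Retardation factor R = 1 + ρ_b·K_d/n = 1 + 1.81 × 2.0/0.27 = 14.41.
Sorption retards both mechanisms: v_R = v/R = 0.02991 m/day, D_R = D/R = 0.009160 m²/day.
Peak time from v_R²t² + 2D_R t − x² = 0: t = (√(D_R² + v_R²x²) − D_R)/v_R².
√(D_R² + v_R²x²) = √(0.009160² + 0.02991² × 270²) = 8.076; v_R² = 0.0008946.
t = (8.076 − 0.009160)/0.0008946 = 9020 days.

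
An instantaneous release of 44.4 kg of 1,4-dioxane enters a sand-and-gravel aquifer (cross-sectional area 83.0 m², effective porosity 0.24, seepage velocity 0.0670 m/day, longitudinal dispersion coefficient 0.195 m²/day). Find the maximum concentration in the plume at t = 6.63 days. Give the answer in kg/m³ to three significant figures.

0.553 kg/m³

The peak of an instantaneous 1D plume sits at x = vt; there the Gaussian factor is 1 and C_max = M/(n_e·A·√(4πDt)), where n_e·A is the pore area the mass is dissolved in.
√(4πDt) = √(4π × 0.195 × 6.63) = 4.031 m, so C_max = 44.4/(0.24 × 83.0 × 4.031) = 0.553 kg/m³.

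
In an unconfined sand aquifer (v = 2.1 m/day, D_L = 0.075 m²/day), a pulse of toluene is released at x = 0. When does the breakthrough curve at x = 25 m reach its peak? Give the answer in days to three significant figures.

11.9 days

For the 1D instantaneous-source solution, setting ∂C/∂t = 0 at fixed x gives v²t² + 2Dt − x² = 0, so t = (√(D² + v²x²) − D)/v².
√(D² + v²x²) = √(0.075² + 2.1² × 25²) = 52.50; v² = 4.41.
t = (52.50 − 0.075)/4.41 = 11.9 days (vs. the pure-advection estimate x/v = 11.9 d).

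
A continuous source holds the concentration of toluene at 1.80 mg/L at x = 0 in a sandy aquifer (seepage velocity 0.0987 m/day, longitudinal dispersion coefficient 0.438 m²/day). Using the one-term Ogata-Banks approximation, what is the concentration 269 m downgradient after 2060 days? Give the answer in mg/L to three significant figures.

For a continuous step input, C/C₀ ≈ ½·erfc((x−vt)/(2√(Dt))).
vt = 0.0987 × 2060 = 203.322 m and 2√(Dt) = 2√(0.438 × 2060) = 60.08 m.
Argument (x−vt)/(2√(Dt)) = (269 − 203.322)/60.08 = 1.093; ½·erfc(1.093) = 0.06108.
C = 1.80 × 0.06108 = 0.110 mg/L.

0.110 mg/L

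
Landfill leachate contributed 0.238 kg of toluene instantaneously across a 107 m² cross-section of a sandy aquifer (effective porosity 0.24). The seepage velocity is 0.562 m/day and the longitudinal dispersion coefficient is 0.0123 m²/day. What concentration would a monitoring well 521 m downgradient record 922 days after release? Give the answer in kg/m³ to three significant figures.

0.000650 kg/m³

For an instantaneous plane source, C(x,t) = M/(n_e·A·√(4πDt)) · exp(−(x−vt)²/(4Dt)), with n_e·A the pore (flow) area.
Plume center vt = 0.562 × 922 = 518.164 m, so the well at 521 m is 2.836 m downgradient of the peak.
√(4πDt) = 11.94 m, giving peak height M/(n_e·A·√(4πDt)) = 0.238/(0.24 × 107 × 11.94) = 0.0007762 kg/m³.
(x−vt)²/(4Dt) = (2.836)²/(4 × 0.0123 × 922) = 0.1773; exp(−0.1773) = 0.8375.
C = 0.0007762 × 0.8375 = 0.000650 kg/m³.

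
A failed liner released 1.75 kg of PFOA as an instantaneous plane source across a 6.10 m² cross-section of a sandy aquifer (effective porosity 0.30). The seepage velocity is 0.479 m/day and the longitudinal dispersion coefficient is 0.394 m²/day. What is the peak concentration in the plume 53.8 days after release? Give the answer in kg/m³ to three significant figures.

The peak of an instantaneous 1D plume sits at x = vt; there the Gaussian factor is 1 and C_max = M/(n_e·A·√(4πDt)), where n_e·A is the pore area the mass is dissolved in.
√(4πDt) = √(4π × 0.394 × 53.8) = 16.32 m, so C_max = 1.75/(0.30 × 6.10 × 16.32) = 0.0586 kg/m³.

0.0586 kg/m³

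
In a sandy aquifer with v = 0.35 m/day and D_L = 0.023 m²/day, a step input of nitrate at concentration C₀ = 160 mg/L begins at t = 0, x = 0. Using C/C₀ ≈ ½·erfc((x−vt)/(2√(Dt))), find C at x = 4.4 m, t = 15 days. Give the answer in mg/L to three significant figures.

For a continuous step input, C/C₀ ≈ ½·erfc((x−vt)/(2√(Dt))).
vt = 0.35 × 15 = 5.25 m and 2√(Dt) = 2√(0.023 × 15) = 1.175 m.
Argument (x−vt)/(2√(Dt)) = (4.4 − 5.25)/1.175 = -0.7234; ½·erfc(-0.7234) = 0.8469.
C = 160 × 0.8469 = 136 mg/L.

136 mg/L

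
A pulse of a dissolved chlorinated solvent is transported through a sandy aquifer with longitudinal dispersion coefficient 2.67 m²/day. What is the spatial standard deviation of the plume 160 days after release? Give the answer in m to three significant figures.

Dispersive spreading gives a Gaussian with σ² = 2Dt; advection only shifts the center.
σ = √(2 × 2.67 × 160) = 29.2 m.

29.2 m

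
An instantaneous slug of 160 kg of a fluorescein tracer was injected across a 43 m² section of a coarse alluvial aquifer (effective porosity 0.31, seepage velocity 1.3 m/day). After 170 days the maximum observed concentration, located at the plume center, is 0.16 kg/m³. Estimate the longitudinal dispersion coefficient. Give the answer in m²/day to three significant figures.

At the plume center C_max = M/(n_e·A·√(4πDt)), so D = M²/(4πt·(n_e·A·C_max)²).
n_e·A·C_max = 0.31 × 43 × 0.16 = 2.133 kg/m.
D = 160²/(4π × 170 × 2.133²) = 2.63 m²/day.

2.63 m²/day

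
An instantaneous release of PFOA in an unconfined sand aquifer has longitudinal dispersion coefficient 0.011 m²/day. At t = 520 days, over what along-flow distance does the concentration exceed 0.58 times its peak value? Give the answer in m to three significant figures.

The plume is Gaussian with σ = √(2Dt) = √(2 × 0.011 × 520) = 3.382 m.
C/C_peak = exp(−Δx²/(2σ²)) = 0.58 ⇒ Δx = σ·√(−2 ln 0.58) = 3.382 × 1.044 = 3.531 m.
Width = 2Δx = 7.06 m.

7.06 m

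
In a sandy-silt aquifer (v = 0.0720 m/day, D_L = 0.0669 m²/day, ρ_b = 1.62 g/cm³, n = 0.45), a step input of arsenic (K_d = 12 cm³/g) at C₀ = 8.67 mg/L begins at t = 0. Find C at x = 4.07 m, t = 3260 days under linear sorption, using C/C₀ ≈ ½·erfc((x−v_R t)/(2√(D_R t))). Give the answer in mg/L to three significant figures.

Retardation factor R = 1 + ρ_b·K_d/n = 1 + 1.62 × 12/0.45 = 44.20.
Sorption retards both mechanisms: v_R = v/R = 0.001629 m/day, D_R = D/R = 0.001514 m²/day.
v_R·t = 0.001629 × 3260 = 5.31054 m; 2√(D_R t) = 4.443 m; argument = (4.07 − 5.31054)/4.443 = -0.2792.
C = C₀ × ½·erfc(-0.2792) = 8.67 × 0.6535 = 5.67 mg/L.

5.67 mg/L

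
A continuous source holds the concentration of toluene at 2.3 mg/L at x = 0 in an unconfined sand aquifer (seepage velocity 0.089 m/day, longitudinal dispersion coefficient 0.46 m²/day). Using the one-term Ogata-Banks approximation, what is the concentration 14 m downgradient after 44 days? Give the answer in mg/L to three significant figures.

0.130 mg/L

For a continuous step input, C/C₀ ≈ ½·erfc((x−vt)/(2√(Dt))).
vt = 0.089 × 44 = 3.916 m and 2√(Dt) = 2√(0.46 × 44) = 8.998 m.
Argument (x−vt)/(2√(Dt)) = (14 − 3.916)/8.998 = 1.121; ½·erfc(1.121) = 0.05645.
C = 2.3 × 0.05645 = 0.130 mg/L.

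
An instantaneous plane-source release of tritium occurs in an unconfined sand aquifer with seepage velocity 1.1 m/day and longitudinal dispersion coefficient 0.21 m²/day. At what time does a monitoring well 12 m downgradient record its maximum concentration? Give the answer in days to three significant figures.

10.7 days

For the 1D instantaneous-source solution, setting ∂C/∂t = 0 at fixed x gives v²t² + 2Dt − x² = 0, so t = (√(D² + v²x²) − D)/v².
√(D² + v²x²) = √(0.21² + 1.1² × 12²) = 13.20; v² = 1.21.
t = (13.20 − 0.21)/1.21 = 10.7 days (vs. the pure-advection estimate x/v = 10.9 d).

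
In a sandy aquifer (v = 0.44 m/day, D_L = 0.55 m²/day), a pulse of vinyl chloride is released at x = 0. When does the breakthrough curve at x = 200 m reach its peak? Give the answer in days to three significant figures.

452 days

For the 1D instantaneous-source solution, setting ∂C/∂t = 0 at fixed x gives v²t² + 2Dt − x² = 0, so t = (√(D² + v²x²) − D)/v².
√(D² + v²x²) = √(0.55² + 0.44² × 200²) = 88.00; v² = 0.1936.
t = (88.00 − 0.55)/0.1936 = 452 days (vs. the pure-advection estimate x/v = 455 d).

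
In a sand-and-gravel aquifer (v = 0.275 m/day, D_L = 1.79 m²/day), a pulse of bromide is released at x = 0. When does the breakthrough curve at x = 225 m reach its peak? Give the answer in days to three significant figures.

795 days

For the 1D instantaneous-source solution, setting ∂C/∂t = 0 at fixed x gives v²t² + 2Dt − x² = 0, so t = (√(D² + v²x²) − D)/v².
√(D² + v²x²) = √(1.79² + 0.275² × 225²) = 61.90; v² = 0.075625.
t = (61.90 − 1.79)/0.075625 = 795 days (vs. the pure-advection estimate x/v = 818 d).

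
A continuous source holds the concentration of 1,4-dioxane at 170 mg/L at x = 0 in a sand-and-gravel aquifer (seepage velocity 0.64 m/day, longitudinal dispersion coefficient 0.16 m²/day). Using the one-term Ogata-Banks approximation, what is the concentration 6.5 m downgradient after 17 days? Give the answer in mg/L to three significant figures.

For a continuous step input, C/C₀ ≈ ½·erfc((x−vt)/(2√(Dt))).
vt = 0.64 × 17 = 10.88 m and 2√(Dt) = 2√(0.16 × 17) = 3.298 m.
Argument (x−vt)/(2√(Dt)) = (6.5 − 10.88)/3.298 = -1.328; ½·erfc(-1.328) = 0.9698.
C = 170 × 0.9698 = 165 mg/L.

165 mg/L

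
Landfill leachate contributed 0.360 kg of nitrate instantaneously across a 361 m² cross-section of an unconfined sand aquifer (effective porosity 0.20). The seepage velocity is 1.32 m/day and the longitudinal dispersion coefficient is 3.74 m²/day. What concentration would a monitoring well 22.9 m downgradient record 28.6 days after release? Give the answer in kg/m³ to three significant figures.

8.12e-05 kg/m³

For an instantaneous plane source, C(x,t) = M/(n_e·A·√(4πDt)) · exp(−(x−vt)²/(4Dt)), with n_e·A the pore (flow) area.
Plume center vt = 1.32 × 28.6 = 37.752 m, so the well at 22.9 m is 14.852 m upgradient of the peak.
√(4πDt) = 36.66 m, giving peak height M/(n_e·A·√(4πDt)) = 0.360/(0.20 × 361 × 36.66) = 0.0001360 kg/m³.
(x−vt)²/(4Dt) = (-14.852)²/(4 × 3.74 × 28.6) = 0.5156; exp(−0.5156) = 0.5971.
C = 0.0001360 × 0.5971 = 8.12e-05 kg/m³.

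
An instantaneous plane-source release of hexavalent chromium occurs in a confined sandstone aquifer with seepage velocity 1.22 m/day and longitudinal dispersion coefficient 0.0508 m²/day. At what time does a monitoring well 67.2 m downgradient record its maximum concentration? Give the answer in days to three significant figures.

55.0 days

For the 1D instantaneous-source solution, setting ∂C/∂t = 0 at fixed x gives v²t² + 2Dt − x² = 0, so t = (√(D² + v²x²) − D)/v².
√(D² + v²x²) = √(0.0508² + 1.22² × 67.2²) = 81.98; v² = 1.4884.
t = (81.98 − 0.0508)/1.4884 = 55.0 days (vs. the pure-advection estimate x/v = 55.1 d).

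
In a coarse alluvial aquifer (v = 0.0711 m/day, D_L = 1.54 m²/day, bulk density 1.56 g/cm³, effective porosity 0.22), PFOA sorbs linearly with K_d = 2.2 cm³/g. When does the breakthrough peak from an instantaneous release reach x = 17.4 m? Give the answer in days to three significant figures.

Retardation factor R = 1 + ρ_b·K_d/n = 1 + 1.56 × 2.2/0.22 = 16.60.
Sorption retards both mechanisms: v_R = v/R = 0.004283 m/day, D_R = D/R = 0.09277 m²/day.
Peak time from v_R²t² + 2D_R t − x² = 0: t = (√(D_R² + v_R²x²) − D_R)/v_R².
√(D_R² + v_R²x²) = √(0.09277² + 0.004283² × 17.4²) = 0.1190; v_R² = 1.834e-05.
t = (0.1190 − 0.09277)/1.834e-05 = 1430 days.

1430 days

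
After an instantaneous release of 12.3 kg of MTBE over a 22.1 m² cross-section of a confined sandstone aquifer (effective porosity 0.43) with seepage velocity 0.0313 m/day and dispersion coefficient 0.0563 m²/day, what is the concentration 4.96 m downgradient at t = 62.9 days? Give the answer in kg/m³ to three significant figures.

For an instantaneous plane source, C(x,t) = M/(n_e·A·√(4πDt)) · exp(−(x−vt)²/(4Dt)), with n_e·A the pore (flow) area.
Plume center vt = 0.0313 × 62.9 = 1.96877 m, so the well at 4.96 m is 2.99123 m downgradient of the peak.
√(4πDt) = 6.671 m, giving peak height M/(n_e·A·√(4πDt)) = 12.3/(0.43 × 22.1 × 6.671) = 0.1940 kg/m³.
(x−vt)²/(4Dt) = (2.99123)²/(4 × 0.0563 × 62.9) = 0.6317; exp(−0.6317) = 0.5317.
C = 0.1940 × 0.5317 = 0.103 kg/m³.

0.103 kg/m³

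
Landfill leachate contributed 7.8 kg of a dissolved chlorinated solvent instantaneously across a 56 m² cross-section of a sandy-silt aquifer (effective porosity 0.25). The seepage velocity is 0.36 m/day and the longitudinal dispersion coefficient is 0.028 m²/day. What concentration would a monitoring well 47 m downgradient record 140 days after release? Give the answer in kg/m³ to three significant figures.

For an instantaneous plane source, C(x,t) = M/(n_e·A·√(4πDt)) · exp(−(x−vt)²/(4Dt)), with n_e·A the pore (flow) area.
Plume center vt = 0.36 × 140 = 50.4 m, so the well at 47 m is 3.4 m upgradient of the peak.
√(4πDt) = 7.019 m, giving peak height M/(n_e·A·√(4πDt)) = 7.8/(0.25 × 56 × 7.019) = 0.07938 kg/m³.
(x−vt)²/(4Dt) = (-3.4)²/(4 × 0.028 × 140) = 0.7372; exp(−0.7372) = 0.4785.
C = 0.07938 × 0.4785 = 0.0380 kg/m³.

0.0380 kg/m³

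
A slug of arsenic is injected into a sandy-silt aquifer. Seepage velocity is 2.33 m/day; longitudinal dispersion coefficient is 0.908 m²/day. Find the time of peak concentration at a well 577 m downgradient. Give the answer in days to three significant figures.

247 days

For the 1D instantaneous-source solution, setting ∂C/∂t = 0 at fixed x gives v²t² + 2Dt − x² = 0, so t = (√(D² + v²x²) − D)/v².
√(D² + v²x²) = √(0.908² + 2.33² × 577²) = 1344; v² = 5.4289.
t = (1344 − 0.908)/5.4289 = 247 days (vs. the pure-advection estimate x/v = 248 d).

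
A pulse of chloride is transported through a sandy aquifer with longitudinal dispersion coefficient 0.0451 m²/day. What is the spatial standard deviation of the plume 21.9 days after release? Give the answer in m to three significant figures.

Dispersive spreading gives a Gaussian with σ² = 2Dt; advection only shifts the center.
σ = √(2 × 0.0451 × 21.9) = 1.41 m.

1.41 m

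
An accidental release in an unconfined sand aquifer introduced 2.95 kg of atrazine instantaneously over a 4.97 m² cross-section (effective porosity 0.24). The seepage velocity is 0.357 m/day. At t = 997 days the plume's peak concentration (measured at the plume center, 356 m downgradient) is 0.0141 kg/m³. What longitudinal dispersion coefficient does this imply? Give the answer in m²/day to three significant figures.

2.46 m²/day

At the plume center C_max = M/(n_e·A·√(4πDt)), so D = M²/(4πt·(n_e·A·C_max)²).
n_e·A·C_max = 0.24 × 4.97 × 0.0141 = 0.01682 kg/m.
D = 2.95²/(4π × 997 × 0.01682²) = 2.46 m²/day.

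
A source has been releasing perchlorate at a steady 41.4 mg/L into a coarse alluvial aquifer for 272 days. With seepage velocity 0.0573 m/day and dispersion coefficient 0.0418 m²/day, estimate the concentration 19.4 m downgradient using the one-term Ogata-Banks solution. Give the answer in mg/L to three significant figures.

8.77 mg/L

For a continuous step input, C/C₀ ≈ ½·erfc((x−vt)/(2√(Dt))).
vt = 0.0573 × 272 = 15.5856 m and 2√(Dt) = 2√(0.0418 × 272) = 6.744 m.
Argument (x−vt)/(2√(Dt)) = (19.4 − 15.5856)/6.744 = 0.5656; ½·erfc(0.5656) = 0.2119.
C = 41.4 × 0.2119 = 8.77 mg/L.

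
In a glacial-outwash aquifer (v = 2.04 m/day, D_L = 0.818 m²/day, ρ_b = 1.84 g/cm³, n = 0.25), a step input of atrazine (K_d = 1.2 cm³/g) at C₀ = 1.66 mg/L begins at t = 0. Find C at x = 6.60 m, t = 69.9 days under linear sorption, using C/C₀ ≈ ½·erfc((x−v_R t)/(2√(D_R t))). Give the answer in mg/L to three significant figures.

1.64 mg/L

Retardation factor R = 1 + ρ_b·K_d/n = 1 + 1.84 × 1.2/0.25 = 9.832.
Sorption retards both mechanisms: v_R = v/R = 0.2075 m/day, D_R = D/R = 0.08320 m²/day.
v_R·t = 0.2075 × 69.9 = 14.50425 m; 2√(D_R t) = 4.823 m; argument = (6.60 − 14.50425)/4.823 = -1.639.
C = C₀ × ½·erfc(-1.639) = 1.66 × 0.9898 = 1.64 mg/L.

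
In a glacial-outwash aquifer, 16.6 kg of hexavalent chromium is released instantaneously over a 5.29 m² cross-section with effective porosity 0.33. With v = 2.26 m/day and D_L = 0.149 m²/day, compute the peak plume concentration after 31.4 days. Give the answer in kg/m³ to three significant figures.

1.24 kg/m³

The peak of an instantaneous 1D plume sits at x = vt; there the Gaussian factor is 1 and C_max = M/(n_e·A·√(4πDt)), where n_e·A is the pore area the mass is dissolved in.
√(4πDt) = √(4π × 0.149 × 31.4) = 7.668 m, so C_max = 16.6/(0.33 × 5.29 × 7.668) = 1.24 kg/m³.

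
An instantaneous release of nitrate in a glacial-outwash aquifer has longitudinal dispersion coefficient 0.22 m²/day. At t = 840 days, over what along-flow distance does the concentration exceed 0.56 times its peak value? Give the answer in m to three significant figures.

41.4 m

The plume is Gaussian with σ = √(2Dt) = √(2 × 0.22 × 840) = 19.22 m.
C/C_peak = exp(−Δx²/(2σ²)) = 0.56 ⇒ Δx = σ·√(−2 ln 0.56) = 19.22 × 1.077 = 20.70 m.
Width = 2Δx = 41.4 m.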